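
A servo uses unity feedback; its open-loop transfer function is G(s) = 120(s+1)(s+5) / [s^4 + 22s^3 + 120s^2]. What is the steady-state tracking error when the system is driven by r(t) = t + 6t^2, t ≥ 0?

2.4

The denominator has no term below 120s^2 — 2 poles at s=0, type 2. Treating each term separately:
  • t: tracked with zero error.
  • 6t^2: e_ss = 12/K_a with K_a=5 → 2.4.
Total e_ss = 2.4.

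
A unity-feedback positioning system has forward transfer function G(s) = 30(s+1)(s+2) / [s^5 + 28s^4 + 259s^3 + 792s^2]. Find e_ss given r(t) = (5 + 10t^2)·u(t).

Lowest-order denominator term is 792s^2, so the open loop has 2 poles at the origin → type 2 system. By superposition:
  • 5: tracked with zero error.
  • 10t^2: e_ss = 20/K_a with K_a=5/66 → 264.
Total e_ss = 264.

264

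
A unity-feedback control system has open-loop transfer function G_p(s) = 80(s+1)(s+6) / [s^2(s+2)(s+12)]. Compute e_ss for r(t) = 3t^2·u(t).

The open loop has two poles at the origin → type 2 system.
K_a = lim_{s→0} s^2·G_p(s) = 80·1·6 / (2·12) = 20.
r(t) = 3t^2 gives R(s) = 6/s^3.
e_ss = 6/K_a = 6/20 = 0.3.

0.3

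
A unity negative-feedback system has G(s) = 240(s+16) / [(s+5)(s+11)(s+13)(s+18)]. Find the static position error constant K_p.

G(s) has no factors of s in the denominator, so the system is type 0.
K_p = lim_{s→0} G(s) = 240·16 / (5·11·13·18) = 128/429.

128/429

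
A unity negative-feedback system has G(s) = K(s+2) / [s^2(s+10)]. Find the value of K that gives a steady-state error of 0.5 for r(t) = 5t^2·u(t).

100

G(s) has two factors of s in the denominator, so the system is type 2.
K_a = lim_{s→0} s^2·G(s) = K·2 / (10) = 0.2·K.
e_ss = 10/K_a = 0.5 ⇒ K_a = 20 ⇒ K = 20/0.2 = 100.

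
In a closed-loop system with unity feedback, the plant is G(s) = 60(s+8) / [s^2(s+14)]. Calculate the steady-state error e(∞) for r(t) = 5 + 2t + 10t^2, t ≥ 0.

Two free integrators in G(s): this is a type 2 system. Taking each input component in turn:
  • 5: tracked with zero error.
  • 2t: tracked with zero error.
  • 10t^2: e_ss = 20/K_a with K_a=240/7 → 7/12.
Total e_ss = 7/12.

7/12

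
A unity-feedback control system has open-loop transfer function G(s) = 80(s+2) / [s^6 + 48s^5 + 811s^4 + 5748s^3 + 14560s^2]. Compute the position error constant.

K_p = lim_{s→0} G(s); with 2 poles at the origin the limit diverges, so K_p = ∞.

infinity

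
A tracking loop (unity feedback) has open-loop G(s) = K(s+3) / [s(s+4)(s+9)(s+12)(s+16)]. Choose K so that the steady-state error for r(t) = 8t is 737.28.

25

System type = 1 (one pole at s=0).
K_v = lim_{s→0} s·G(s) = K·3 / (4·9·12·16) = (1/2304)·K.
e_ss = 8/K_v = 737.28 ⇒ K_v = 25/2304 ⇒ K = (25/2304)/(1/2304) = 25.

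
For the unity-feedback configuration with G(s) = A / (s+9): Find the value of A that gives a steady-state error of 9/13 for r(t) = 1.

4

System type = 0 (no poles at s=0).
K_p = lim_{s→0} G(s) = A / (9) = (1/9)·A.
e_ss = 1/(1 + K_p) = 9/13 ⇒ 1 + (1/9)·A = 13/9 ⇒ A = 4.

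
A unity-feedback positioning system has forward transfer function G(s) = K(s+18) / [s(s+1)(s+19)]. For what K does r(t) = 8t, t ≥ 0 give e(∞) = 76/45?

System type = 1 (one pole at s=0).
K_v = lim_{s→0} s·G(s) = K·18 / (1·19) = (18/19)·K.
e_ss = 8/K_v = 76/45 ⇒ K_v = 90/19 ⇒ K = (90/19)/(18/19) = 5.

5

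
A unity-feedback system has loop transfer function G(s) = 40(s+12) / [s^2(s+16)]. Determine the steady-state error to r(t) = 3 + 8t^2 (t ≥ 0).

Two free integrators in G(s): this is a type 2 system. Treating each term separately:
  • 3: tracked with zero error.
  • 8t^2: e_ss = 16/K_a with K_a=30 → 8/15.
Total e_ss = 8/15.

8/15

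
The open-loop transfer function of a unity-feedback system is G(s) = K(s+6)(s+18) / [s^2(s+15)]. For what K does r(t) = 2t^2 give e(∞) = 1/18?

The open loop has two poles at the origin → type 2 system.
K_a = lim_{s→0} s^2·G(s) = K·6·18 / (15) = 7.2·K.
e_ss = 4/K_a = 1/18 ⇒ K_a = 72 ⇒ K = 72/7.2 = 10.

10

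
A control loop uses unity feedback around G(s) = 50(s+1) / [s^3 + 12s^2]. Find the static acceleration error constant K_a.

25/6

Factoring s^2 from the denominator leaves a polynomial with constant term 12, so the system is type 2.
K_a = lim_{s→0} s^2·G(s) = 50·1 / 12 = 25/6.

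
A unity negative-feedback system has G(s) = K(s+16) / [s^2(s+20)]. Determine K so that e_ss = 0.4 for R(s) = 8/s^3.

25

The open loop has two poles at the origin → type 2 system.
K_a = lim_{s→0} s^2·G(s) = K·16 / (20) = 0.8·K.
e_ss = 8/K_a = 0.4 ⇒ K_a = 20 ⇒ K = 20/0.8 = 25.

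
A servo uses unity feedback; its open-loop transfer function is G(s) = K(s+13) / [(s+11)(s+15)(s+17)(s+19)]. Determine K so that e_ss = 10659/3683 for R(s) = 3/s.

150

The open loop has no poles at the origin → type 0 system.
K_p = lim_{s→0} G(s) = K·13 / (11·15·17·19) = (13/53295)·K.
e_ss = 3/(1 + K_p) = 10659/3683 ⇒ 1 + (13/53295)·K = 3683/3553 ⇒ K = 150.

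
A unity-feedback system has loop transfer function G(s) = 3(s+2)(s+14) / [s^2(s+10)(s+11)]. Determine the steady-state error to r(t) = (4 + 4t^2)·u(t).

System type = 2 (two poles at s=0). Treating each term separately:
  • 4: tracked with zero error.
  • 4t^2: e_ss = 8/K_a with K_a=42/55 → 220/21.
Total e_ss = 220/21.

220/21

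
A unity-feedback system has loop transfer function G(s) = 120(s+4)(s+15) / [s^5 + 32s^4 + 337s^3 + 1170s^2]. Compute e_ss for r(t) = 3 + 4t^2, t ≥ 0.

1.3

Lowest-order denominator term is 1170s^2, so the open loop has 2 poles at the origin → type 2 system. Treating each term separately:
  • 3: tracked with zero error.
  • 4t^2: e_ss = 8/K_a with K_a=80/13 → 1.3.
Total e_ss = 1.3.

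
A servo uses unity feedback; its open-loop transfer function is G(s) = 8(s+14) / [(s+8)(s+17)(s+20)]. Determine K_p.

System type = 0 (no poles at s=0).
K_p = lim_{s→0} G(s) = 8·14 / (8·17·20) = 7/170.

7/170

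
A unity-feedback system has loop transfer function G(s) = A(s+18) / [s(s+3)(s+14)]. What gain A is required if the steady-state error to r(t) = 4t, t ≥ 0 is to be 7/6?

One free integrator in G(s): this is a type 1 system.
K_v = lim_{s→0} s·G(s) = A·18 / (3·14) = (3/7)·A.
e_ss = 4/K_v = 7/6 ⇒ K_v = 24/7 ⇒ A = (24/7)/(3/7) = 8.

8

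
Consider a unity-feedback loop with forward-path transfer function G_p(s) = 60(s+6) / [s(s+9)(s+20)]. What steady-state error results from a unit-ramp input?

0.5

System type = 1 (one pole at s=0).
K_v = lim_{s→0} s·G_p(s) = 60·6 / (9·20) = 2.
e_ss = 1/K_v = 1/2 = 0.5.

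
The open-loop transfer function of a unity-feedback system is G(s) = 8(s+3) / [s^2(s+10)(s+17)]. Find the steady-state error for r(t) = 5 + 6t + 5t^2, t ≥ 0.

425/6

Two free integrators in G(s): this is a type 2 system. Treating each term separately:
  • 5: tracked with zero error.
  • 6t: tracked with zero error.
  • 5t^2: e_ss = 10/K_a with K_a=12/85 → 425/6.
Total e_ss = 425/6.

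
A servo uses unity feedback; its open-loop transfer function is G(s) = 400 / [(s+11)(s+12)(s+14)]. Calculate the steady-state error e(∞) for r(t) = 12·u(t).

System type = 0 (no poles at s=0).
K_p = lim_{s→0} G(s) = 400 / (11·12·14) = 50/231.
e_ss = 12/(1 + K_p) = 12/(281/231) = 2772/281.

2772/281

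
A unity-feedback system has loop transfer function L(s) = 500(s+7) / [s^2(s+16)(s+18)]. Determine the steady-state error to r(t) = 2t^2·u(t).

288/875

The open loop has two poles at the origin → type 2 system.
K_a = lim_{s→0} s^2·L(s) = 500·7 / (16·18) = 875/72.
r(t) = 2t^2 gives R(s) = 4/s^3.
e_ss = 4/K_a = 4/(875/72) = 288/875.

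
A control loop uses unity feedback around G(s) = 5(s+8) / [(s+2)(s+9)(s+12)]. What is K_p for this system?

No free integrators in G(s): this is a type 0 system.
K_p = lim_{s→0} G(s) = 5·8 / (2·9·12) = 5/27.

5/27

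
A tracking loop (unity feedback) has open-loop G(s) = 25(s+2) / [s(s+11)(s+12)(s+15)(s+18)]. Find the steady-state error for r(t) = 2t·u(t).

1425.6

The open loop has one pole at the origin → type 1 system.
K_v = lim_{s→0} s·G(s) = 25·2 / (11·12·15·18) = 5/3564.
e_ss = 2/K_v = 2/(5/3564) = 1425.6.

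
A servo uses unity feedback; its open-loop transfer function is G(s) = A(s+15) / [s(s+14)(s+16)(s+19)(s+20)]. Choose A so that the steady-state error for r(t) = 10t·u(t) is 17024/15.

One free integrator in G(s): this is a type 1 system.
K_v = lim_{s→0} s·G(s) = A·15 / (14·16·19·20) = (3/17024)·A.
e_ss = 10/K_v = 17024/15 ⇒ K_v = 75/8512 ⇒ A = (75/8512)/(3/17024) = 50.

50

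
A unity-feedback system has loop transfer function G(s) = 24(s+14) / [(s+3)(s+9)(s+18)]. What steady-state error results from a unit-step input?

G(s) has no factors of s in the denominator, so the system is type 0.
K_p = lim_{s→0} G(s) = 24·14 / (3·9·18) = 56/81.
e_ss = 1/(1 + K_p) = 1/(137/81) = 81/137.

81/137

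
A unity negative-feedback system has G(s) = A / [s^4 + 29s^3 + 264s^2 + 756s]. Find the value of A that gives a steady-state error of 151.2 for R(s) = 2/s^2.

The denominator has no term below 756s — 1 pole at s=0, type 1.
K_v = lim_{s→0} s·G(s) = A / 756 = (1/756)·A.
e_ss = 2/K_v = 151.2 ⇒ K_v = 5/378 ⇒ A = (5/378)/(1/756) = 10.

10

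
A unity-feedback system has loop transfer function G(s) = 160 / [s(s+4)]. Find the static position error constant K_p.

K_p = lim_{s→0} G(s); with 1 pole at the origin the limit diverges, so K_p = ∞.

infinity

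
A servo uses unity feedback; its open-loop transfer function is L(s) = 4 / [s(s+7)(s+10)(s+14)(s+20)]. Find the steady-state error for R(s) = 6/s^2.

The open loop has one pole at the origin → type 1 system.
K_v = lim_{s→0} s·L(s) = 4 / (7·10·14·20) = 1/4900.
e_ss = 6/K_v = 6/(1/4900) = 29400.

29400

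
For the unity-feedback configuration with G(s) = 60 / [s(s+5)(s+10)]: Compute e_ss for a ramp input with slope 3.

2.5

One free integrator in G(s): this is a type 1 system.
K_v = lim_{s→0} s·G(s) = 60 / (5·10) = 1.2.
e_ss = 3/K_v = 3/1.2 = 2.5.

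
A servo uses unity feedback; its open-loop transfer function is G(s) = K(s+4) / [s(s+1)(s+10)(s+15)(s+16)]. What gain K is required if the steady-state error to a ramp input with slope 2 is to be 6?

200

G(s) has one factor of s in the denominator, so the system is type 1.
K_v = lim_{s→0} s·G(s) = K·4 / (1·10·15·16) = (1/600)·K.
e_ss = 2/K_v = 6 ⇒ K_v = 1/3 ⇒ K = (1/3)/(1/600) = 200.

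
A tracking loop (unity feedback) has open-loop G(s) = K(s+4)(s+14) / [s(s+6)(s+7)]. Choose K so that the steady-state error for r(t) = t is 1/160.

120

G(s) has one factor of s in the denominator, so the system is type 1.
K_v = lim_{s→0} s·G(s) = K·4·14 / (6·7) = (4/3)·K.
e_ss = 1/K_v = 1/160 ⇒ K_v = 160 ⇒ K = 160/(4/3) = 120.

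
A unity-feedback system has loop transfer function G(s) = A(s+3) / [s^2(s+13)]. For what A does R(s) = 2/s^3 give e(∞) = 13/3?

2

The open loop has two poles at the origin → type 2 system.
K_a = lim_{s→0} s^2·G(s) = A·3 / (13) = (3/13)·A.
e_ss = 2/K_a = 13/3 ⇒ K_a = 6/13 ⇒ A = (6/13)/(3/13) = 2.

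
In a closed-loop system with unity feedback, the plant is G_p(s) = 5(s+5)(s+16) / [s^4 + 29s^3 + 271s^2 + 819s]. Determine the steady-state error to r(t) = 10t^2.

infinity

The denominator has no term below 819s — 1 pole at s=0, type 1.
K_a = lim_{s→0} s^2·G_p(s) = 0; the steady-state error to this parabolic input grows without bound.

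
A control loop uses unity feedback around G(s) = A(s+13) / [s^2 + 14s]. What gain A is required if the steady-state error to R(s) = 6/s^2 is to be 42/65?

10

Factoring s from the denominator leaves a polynomial with constant term 14, so the system is type 1.
K_v = lim_{s→0} s·G(s) = A·13 / 14 = (13/14)·A.
e_ss = 6/K_v = 42/65 ⇒ K_v = 65/7 ⇒ A = (65/7)/(13/14) = 10.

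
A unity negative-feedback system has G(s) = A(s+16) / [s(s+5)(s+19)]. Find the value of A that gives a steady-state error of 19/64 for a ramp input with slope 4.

The open loop has one pole at the origin → type 1 system.
K_v = lim_{s→0} s·G(s) = A·16 / (5·19) = (16/95)·A.
e_ss = 4/K_v = 19/64 ⇒ K_v = 256/19 ⇒ A = (256/19)/(16/95) = 80.

80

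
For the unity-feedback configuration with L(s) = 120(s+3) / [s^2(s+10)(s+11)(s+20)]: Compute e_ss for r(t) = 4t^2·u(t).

440/9

The open loop has two poles at the origin → type 2 system.
K_a = lim_{s→0} s^2·L(s) = 120·3 / (10·11·20) = 9/55.
r(t) = 4t^2 gives R(s) = 8/s^3.
e_ss = 8/K_a = 8/(9/55) = 440/9.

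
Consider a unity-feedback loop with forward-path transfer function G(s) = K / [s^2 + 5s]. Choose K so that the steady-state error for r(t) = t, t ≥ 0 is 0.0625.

80

Lowest-order denominator term is 5s, so the open loop has 1 pole at the origin → type 1 system.
K_v = lim_{s→0} s·G(s) = K / 5 = 0.2·K.
e_ss = 1/K_v = 0.0625 ⇒ K_v = 16 ⇒ K = 16/0.2 = 80.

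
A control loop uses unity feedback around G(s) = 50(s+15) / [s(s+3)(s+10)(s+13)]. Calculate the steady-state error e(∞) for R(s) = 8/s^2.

4.16

The open loop has one pole at the origin → type 1 system.
K_v = lim_{s→0} s·G(s) = 50·15 / (3·10·13) = 25/13.
e_ss = 8/K_v = 8/(25/13) = 4.16.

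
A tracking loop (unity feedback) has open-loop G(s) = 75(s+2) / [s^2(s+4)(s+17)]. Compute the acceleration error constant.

System type = 2 (two poles at s=0).
K_a = lim_{s→0} s^2·G(s) = 75·2 / (4·17) = 75/34.

75/34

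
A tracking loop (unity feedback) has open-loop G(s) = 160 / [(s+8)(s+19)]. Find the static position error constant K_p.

20/19

System type = 0 (no poles at s=0).
K_p = lim_{s→0} G(s) = 160 / (8·19) = 20/19.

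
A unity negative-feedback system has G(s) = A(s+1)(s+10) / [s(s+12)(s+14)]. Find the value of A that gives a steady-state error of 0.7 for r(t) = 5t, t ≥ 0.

120

One free integrator in G(s): this is a type 1 system.
K_v = lim_{s→0} s·G(s) = A·1·10 / (12·14) = (5/84)·A.
e_ss = 5/K_v = 0.7 ⇒ K_v = 50/7 ⇒ A = (50/7)/(5/84) = 120.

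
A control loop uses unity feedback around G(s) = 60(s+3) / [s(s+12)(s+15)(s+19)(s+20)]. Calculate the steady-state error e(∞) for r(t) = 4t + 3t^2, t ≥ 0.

The open loop has one pole at the origin → type 1 system. By superposition:
  • 4t: e_ss = 4/K_v with K_v=1/380 → 1520.
  • 3t^2: a type-1 system cannot track it, e_ss → ∞.
The unbounded component dominates.

infinity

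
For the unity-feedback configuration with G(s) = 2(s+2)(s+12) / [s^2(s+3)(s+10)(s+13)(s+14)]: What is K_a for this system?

4/455

System type = 2 (two poles at s=0).
K_a = lim_{s→0} s^2·G(s) = 2·2·12 / (3·10·13·14) = 4/455.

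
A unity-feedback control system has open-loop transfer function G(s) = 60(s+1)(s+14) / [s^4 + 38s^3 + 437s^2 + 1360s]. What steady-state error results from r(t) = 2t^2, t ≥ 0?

infinity

Lowest-order denominator term is 1360s, so the open loop has 1 pole at the origin → type 1 system.
K_a = lim_{s→0} s^2·G(s) = 0; the steady-state error to this parabolic input grows without bound.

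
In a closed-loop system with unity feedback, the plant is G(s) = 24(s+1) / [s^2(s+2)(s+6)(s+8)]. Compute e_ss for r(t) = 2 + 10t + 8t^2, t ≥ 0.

64

System type = 2 (two poles at s=0). Taking each input component in turn:
  • 2: tracked with zero error.
  • 10t: tracked with zero error.
  • 8t^2: e_ss = 16/K_a with K_a=0.25 → 64.
Total e_ss = 64.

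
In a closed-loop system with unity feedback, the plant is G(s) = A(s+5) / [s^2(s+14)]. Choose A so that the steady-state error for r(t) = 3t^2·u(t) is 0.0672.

Two free integrators in G(s): this is a type 2 system.
K_a = lim_{s→0} s^2·G(s) = A·5 / (14) = (5/14)·A.
e_ss = 6/K_a = 0.0672 ⇒ K_a = 625/7 ⇒ A = (625/7)/(5/14) = 250.

250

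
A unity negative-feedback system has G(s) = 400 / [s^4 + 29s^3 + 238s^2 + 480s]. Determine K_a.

Factoring s from the denominator leaves a polynomial with constant term 480, so the system is type 1.
K_a = lim_{s→0} s^2·G(s) = 0 (the extra factor of s kills the finite limit).

0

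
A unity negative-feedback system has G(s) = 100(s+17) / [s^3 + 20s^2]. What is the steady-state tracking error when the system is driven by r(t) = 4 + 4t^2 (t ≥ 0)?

The denominator has no term below 20s^2 — 2 poles at s=0, type 2. Taking each input component in turn:
  • 4: tracked with zero error.
  • 4t^2: e_ss = 8/K_a with K_a=85 → 8/85.
Total e_ss = 8/85.

8/85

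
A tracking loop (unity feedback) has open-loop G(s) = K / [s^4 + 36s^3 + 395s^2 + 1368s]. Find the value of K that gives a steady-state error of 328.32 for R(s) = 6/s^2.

25

The denominator has no term below 1368s — 1 pole at s=0, type 1.
K_v = lim_{s→0} s·G(s) = K / 1368 = (1/1368)·K.
e_ss = 6/K_v = 328.32 ⇒ K_v = 25/1368 ⇒ K = (25/1368)/(1/1368) = 25.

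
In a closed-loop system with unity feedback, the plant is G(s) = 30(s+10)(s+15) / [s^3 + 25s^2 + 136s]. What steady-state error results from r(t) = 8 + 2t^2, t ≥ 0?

The denominator has no term below 136s — 1 pole at s=0, type 1. By superposition:
  • 8: tracked with zero error.
  • 2t^2: a type-1 system cannot track it, e_ss → ∞.
The unbounded component dominates.

infinity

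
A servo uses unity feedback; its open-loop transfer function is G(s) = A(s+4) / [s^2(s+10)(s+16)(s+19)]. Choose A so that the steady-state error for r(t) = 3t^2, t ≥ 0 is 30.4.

G(s) has two factors of s in the denominator, so the system is type 2.
K_a = lim_{s→0} s^2·G(s) = A·4 / (10·16·19) = (1/760)·A.
e_ss = 6/K_a = 30.4 ⇒ K_a = 15/76 ⇒ A = (15/76)/(1/760) = 150.

150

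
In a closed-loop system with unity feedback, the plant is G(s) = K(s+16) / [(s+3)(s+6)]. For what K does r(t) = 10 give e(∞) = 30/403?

System type = 0 (no poles at s=0).
K_p = lim_{s→0} G(s) = K·16 / (3·6) = (8/9)·K.
e_ss = 10/(1 + K_p) = 30/403 ⇒ 1 + (8/9)·K = 403/3 ⇒ K = 150.

150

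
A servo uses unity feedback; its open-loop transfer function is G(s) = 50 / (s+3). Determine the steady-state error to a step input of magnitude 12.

36/53

System type = 0 (no poles at s=0).
K_p = lim_{s→0} G(s) = 50 / (3) = 50/3.
e_ss = 12/(1 + K_p) = 12/(53/3) = 36/53.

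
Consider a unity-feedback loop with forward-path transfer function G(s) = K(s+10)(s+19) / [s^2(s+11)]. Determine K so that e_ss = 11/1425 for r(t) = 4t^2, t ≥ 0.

60

G(s) has two factors of s in the denominator, so the system is type 2.
K_a = lim_{s→0} s^2·G(s) = K·10·19 / (11) = (190/11)·K.
e_ss = 8/K_a = 11/1425 ⇒ K_a = 11400/11 ⇒ K = (11400/11)/(190/11) = 60.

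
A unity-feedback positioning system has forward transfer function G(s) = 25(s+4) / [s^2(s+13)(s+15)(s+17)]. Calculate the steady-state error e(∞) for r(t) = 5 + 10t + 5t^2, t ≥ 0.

System type = 2 (two poles at s=0). By superposition:
  • 5: tracked with zero error.
  • 10t: tracked with zero error.
  • 5t^2: e_ss = 10/K_a with K_a=20/663 → 331.5.
Total e_ss = 331.5.

331.5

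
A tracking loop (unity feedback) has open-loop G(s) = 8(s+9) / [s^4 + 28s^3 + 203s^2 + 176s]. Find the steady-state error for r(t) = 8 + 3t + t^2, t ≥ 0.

infinity

Factoring s from the denominator leaves a polynomial with constant term 176, so the system is type 1. Taking each input component in turn:
  • 8: tracked with zero error.
  • 3t: e_ss = 3/K_v with K_v=9/22 → 22/3.
  • t^2: a type-1 system cannot track it, e_ss → ∞.
The unbounded component dominates.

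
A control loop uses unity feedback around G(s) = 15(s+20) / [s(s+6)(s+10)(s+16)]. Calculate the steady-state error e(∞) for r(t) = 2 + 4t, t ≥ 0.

One free integrator in G(s): this is a type 1 system. Treating each term separately:
  • 2: tracked with zero error.
  • 4t: e_ss = 4/K_v with K_v=0.3125 → 12.8.
Total e_ss = 12.8.

12.8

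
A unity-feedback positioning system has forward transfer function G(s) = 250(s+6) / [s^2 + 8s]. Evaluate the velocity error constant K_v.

187.5

Factoring s from the denominator leaves a polynomial with constant term 8, so the system is type 1.
K_v = lim_{s→0} s·G(s) = 250·6 / 8 = 187.5.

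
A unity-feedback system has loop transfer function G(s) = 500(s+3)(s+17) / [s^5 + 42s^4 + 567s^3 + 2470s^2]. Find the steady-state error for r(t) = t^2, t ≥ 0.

247/1275

Factoring s^2 from the denominator leaves a polynomial with constant term 2470, so the system is type 2.
K_a = lim_{s→0} s^2·G(s) = 500·3·17 / 2470 = 2550/247.
r(t) = t^2 gives R(s) = 2/s^3.
e_ss = 2/K_a = 2/(2550/247) = 247/1275.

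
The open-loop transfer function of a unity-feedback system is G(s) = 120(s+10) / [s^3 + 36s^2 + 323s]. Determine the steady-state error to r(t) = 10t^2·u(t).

The denominator has no term below 323s — 1 pole at s=0, type 1.
K_a = lim_{s→0} s^2·G(s) = 0; the steady-state error to this parabolic input grows without bound.

infinity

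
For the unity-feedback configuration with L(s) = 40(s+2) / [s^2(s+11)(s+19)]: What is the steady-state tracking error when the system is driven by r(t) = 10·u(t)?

System type = 2 (two poles at s=0).
K_p = ∞ for a type-2 system; e_ss to a step is zero.

0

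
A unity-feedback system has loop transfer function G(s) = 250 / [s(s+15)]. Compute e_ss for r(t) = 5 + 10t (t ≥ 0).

The open loop has one pole at the origin → type 1 system. By superposition:
  • 5: tracked with zero error.
  • 10t: e_ss = 10/K_v with K_v=50/3 → 0.6.
Total e_ss = 0.6.

0.6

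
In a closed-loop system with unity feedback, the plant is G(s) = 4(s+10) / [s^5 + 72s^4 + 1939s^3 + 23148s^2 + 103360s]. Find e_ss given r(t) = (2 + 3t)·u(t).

Factoring s from the denominator leaves a polynomial with constant term 103360, so the system is type 1. Taking each input component in turn:
  • 2: tracked with zero error.
  • 3t: e_ss = 3/K_v with K_v=1/2584 → 7752.
Total e_ss = 7752.

7752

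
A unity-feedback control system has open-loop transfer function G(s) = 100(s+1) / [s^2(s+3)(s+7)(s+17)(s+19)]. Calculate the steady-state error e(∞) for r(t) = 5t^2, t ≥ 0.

The open loop has two poles at the origin → type 2 system.
K_a = lim_{s→0} s^2·G(s) = 100·1 / (3·7·17·19) = 100/6783.
r(t) = 5t^2 gives R(s) = 10/s^3.
e_ss = 10/K_a = 10/(100/6783) = 678.3.

678.3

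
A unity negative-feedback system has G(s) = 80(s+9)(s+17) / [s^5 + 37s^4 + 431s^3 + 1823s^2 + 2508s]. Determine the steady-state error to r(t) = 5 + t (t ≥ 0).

209/1020

Factoring s from the denominator leaves a polynomial with constant term 2508, so the system is type 1. Treating each term separately:
  • 5: tracked with zero error.
  • t: e_ss = 1/K_v with K_v=1020/209 → 209/1020.
Total e_ss = 209/1020.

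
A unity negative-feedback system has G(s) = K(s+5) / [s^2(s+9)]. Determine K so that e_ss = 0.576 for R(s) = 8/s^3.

G(s) has two factors of s in the denominator, so the system is type 2.
K_a = lim_{s→0} s^2·G(s) = K·5 / (9) = (5/9)·K.
e_ss = 8/K_a = 0.576 ⇒ K_a = 125/9 ⇒ K = (125/9)/(5/9) = 25.

25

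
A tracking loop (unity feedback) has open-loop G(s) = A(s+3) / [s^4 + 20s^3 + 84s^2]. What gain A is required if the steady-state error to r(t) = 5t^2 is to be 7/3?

120

Lowest-order denominator term is 84s^2, so the open loop has 2 poles at the origin → type 2 system.
K_a = lim_{s→0} s^2·G(s) = A·3 / 84 = (1/28)·A.
e_ss = 10/K_a = 7/3 ⇒ K_a = 30/7 ⇒ A = (30/7)/(1/28) = 120.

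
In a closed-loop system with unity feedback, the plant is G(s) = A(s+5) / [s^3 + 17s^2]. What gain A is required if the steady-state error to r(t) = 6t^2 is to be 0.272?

The denominator has no term below 17s^2 — 2 poles at s=0, type 2.
K_a = lim_{s→0} s^2·G(s) = A·5 / 17 = (5/17)·A.
e_ss = 12/K_a = 0.272 ⇒ K_a = 750/17 ⇒ A = (750/17)/(5/17) = 150.

150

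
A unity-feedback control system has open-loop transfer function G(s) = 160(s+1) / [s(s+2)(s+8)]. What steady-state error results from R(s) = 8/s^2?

G(s) has one factor of s in the denominator, so the system is type 1.
K_v = lim_{s→0} s·G(s) = 160·1 / (2·8) = 10.
e_ss = 8/K_v = 8/10 = 0.8.

0.8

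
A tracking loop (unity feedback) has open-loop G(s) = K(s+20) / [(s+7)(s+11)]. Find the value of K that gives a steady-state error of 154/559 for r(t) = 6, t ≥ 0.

The open loop has no poles at the origin → type 0 system.
K_p = lim_{s→0} G(s) = K·20 / (7·11) = (20/77)·K.
e_ss = 6/(1 + K_p) = 154/559 ⇒ 1 + (20/77)·K = 1677/77 ⇒ K = 80.

80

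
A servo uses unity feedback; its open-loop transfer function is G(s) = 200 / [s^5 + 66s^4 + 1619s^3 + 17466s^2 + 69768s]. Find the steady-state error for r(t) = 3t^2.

Factoring s from the denominator leaves a polynomial with constant term 69768, so the system is type 1.
K_a = lim_{s→0} s^2·G(s) = 0; the steady-state error to this parabolic input grows without bound.

infinity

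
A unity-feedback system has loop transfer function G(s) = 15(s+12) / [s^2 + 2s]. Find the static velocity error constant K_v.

The denominator has no term below 2s — 1 pole at s=0, type 1.
K_v = lim_{s→0} s·G(s) = 15·12 / 2 = 90.

90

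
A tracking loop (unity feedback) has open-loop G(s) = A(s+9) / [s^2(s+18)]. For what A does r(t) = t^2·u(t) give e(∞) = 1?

Two free integrators in G(s): this is a type 2 system.
K_a = lim_{s→0} s^2·G(s) = A·9 / (18) = 0.5·A.
e_ss = 2/K_a = 1 ⇒ K_a = 2 ⇒ A = 2/0.5 = 4.

4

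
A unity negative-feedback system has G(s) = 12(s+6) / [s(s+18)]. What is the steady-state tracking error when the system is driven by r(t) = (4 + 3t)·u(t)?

0.75

System type = 1 (one pole at s=0). By superposition:
  • 4: tracked with zero error.
  • 3t: e_ss = 3/K_v with K_v=4 → 0.75.
Total e_ss = 0.75.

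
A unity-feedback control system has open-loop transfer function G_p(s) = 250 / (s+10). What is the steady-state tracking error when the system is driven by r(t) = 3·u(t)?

3/26

G_p(s) has no factors of s in the denominator, so the system is type 0.
K_p = lim_{s→0} G_p(s) = 250 / (10) = 25.
e_ss = 3/(1 + K_p) = 3/26.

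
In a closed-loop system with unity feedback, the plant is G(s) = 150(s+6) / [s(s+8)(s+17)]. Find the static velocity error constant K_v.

225/34

System type = 1 (one pole at s=0).
K_v = lim_{s→0} s·G(s) = 150·6 / (8·17) = 225/34.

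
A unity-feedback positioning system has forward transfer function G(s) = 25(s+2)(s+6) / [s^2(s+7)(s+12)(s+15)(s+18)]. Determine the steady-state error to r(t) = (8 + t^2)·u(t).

The open loop has two poles at the origin → type 2 system. By superposition:
  • 8: tracked with zero error.
  • t^2: e_ss = 2/K_a with K_a=5/378 → 151.2.
Total e_ss = 151.2.

151.2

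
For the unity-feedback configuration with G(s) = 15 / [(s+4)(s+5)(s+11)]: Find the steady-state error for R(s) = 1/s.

44/47

No free integrators in G(s): this is a type 0 system.
K_p = lim_{s→0} G(s) = 15 / (4·5·11) = 3/44.
e_ss = 1/(1 + K_p) = 1/(47/44) = 44/47.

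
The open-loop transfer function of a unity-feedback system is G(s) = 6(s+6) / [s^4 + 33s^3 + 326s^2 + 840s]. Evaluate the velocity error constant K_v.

3/70

Factoring s from the denominator leaves a polynomial with constant term 840, so the system is type 1.
K_v = lim_{s→0} s·G(s) = 6·6 / 840 = 3/70.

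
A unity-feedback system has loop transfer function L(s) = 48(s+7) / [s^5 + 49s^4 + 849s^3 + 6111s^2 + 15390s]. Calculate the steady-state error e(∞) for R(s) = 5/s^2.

12825/56

Lowest-order denominator term is 15390s, so the open loop has 1 pole at the origin → type 1 system.
K_v = lim_{s→0} s·L(s) = 48·7 / 15390 = 56/2565.
e_ss = 5/K_v = 5/(56/2565) = 12825/56.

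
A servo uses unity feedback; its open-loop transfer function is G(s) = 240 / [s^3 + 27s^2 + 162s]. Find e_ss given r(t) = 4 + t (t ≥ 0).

The denominator has no term below 162s — 1 pole at s=0, type 1. Treating each term separately:
  • 4: tracked with zero error.
  • t: e_ss = 1/K_v with K_v=40/27 → 0.675.
Total e_ss = 0.675.

0.675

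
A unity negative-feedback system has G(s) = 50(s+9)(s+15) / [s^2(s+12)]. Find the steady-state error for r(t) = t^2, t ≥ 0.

Two free integrators in G(s): this is a type 2 system.
K_a = lim_{s→0} s^2·G(s) = 50·9·15 / (12) = 562.5.
r(t) = t^2 gives R(s) = 2/s^3.
e_ss = 2/K_a = 2/562.5 = 4/1125.

4/1125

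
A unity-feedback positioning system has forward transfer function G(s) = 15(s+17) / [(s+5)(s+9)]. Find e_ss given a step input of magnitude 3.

System type = 0 (no poles at s=0).
K_p = lim_{s→0} G(s) = 15·17 / (5·9) = 17/3.
e_ss = 3/(1 + K_p) = 3/(20/3) = 0.45.

0.45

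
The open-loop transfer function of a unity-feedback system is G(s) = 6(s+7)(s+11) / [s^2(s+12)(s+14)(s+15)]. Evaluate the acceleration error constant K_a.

The open loop has two poles at the origin → type 2 system.
K_a = lim_{s→0} s^2·G(s) = 6·7·11 / (12·14·15) = 11/60.

11/60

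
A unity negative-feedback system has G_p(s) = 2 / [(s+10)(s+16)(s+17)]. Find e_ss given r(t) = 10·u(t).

13600/1361

System type = 0 (no poles at s=0).
K_p = lim_{s→0} G_p(s) = 2 / (10·16·17) = 1/1360.
e_ss = 10/(1 + K_p) = 10/(1361/1360) = 13600/1361.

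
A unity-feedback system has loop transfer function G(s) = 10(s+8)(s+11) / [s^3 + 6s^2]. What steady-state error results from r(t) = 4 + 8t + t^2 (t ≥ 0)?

The denominator has no term below 6s^2 — 2 poles at s=0, type 2. By superposition:
  • 4: tracked with zero error.
  • 8t: tracked with zero error.
  • t^2: e_ss = 2/K_a with K_a=440/3 → 3/220.
Total e_ss = 3/220.

3/220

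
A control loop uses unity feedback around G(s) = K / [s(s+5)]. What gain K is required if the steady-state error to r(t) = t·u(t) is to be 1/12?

60

G(s) has one factor of s in the denominator, so the system is type 1.
K_v = lim_{s→0} s·G(s) = K / (5) = 0.2·K.
e_ss = 1/K_v = 1/12 ⇒ K_v = 12 ⇒ K = 12/0.2 = 60.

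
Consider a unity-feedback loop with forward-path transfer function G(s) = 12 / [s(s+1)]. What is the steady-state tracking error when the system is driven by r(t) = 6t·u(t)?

0.5

The open loop has one pole at the origin → type 1 system.
K_v = lim_{s→0} s·G(s) = 12 / (1) = 12.
e_ss = 6/K_v = 6/12 = 0.5.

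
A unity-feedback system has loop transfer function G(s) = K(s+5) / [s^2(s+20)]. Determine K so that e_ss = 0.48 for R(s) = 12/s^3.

100

System type = 2 (two poles at s=0).
K_a = lim_{s→0} s^2·G(s) = K·5 / (20) = 0.25·K.
e_ss = 12/K_a = 0.48 ⇒ K_a = 25 ⇒ K = 25/0.25 = 100.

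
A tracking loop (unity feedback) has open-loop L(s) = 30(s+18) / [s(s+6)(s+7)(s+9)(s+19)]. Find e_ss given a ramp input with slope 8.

106.4

One free integrator in L(s): this is a type 1 system.
K_v = lim_{s→0} s·L(s) = 30·18 / (6·7·9·19) = 10/133.
e_ss = 8/K_v = 8/(10/133) = 106.4.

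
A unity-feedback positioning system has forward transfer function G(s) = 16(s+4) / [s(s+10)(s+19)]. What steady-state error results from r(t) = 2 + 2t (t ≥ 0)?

One free integrator in G(s): this is a type 1 system. By superposition:
  • 2: tracked with zero error.
  • 2t: e_ss = 2/K_v with K_v=32/95 → 5.9375.
Total e_ss = 5.9375.

5.9375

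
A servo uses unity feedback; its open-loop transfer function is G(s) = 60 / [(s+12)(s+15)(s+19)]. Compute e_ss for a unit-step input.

The open loop has no poles at the origin → type 0 system.
K_p = lim_{s→0} G(s) = 60 / (12·15·19) = 1/57.
e_ss = 1/(1 + K_p) = 1/(58/57) = 57/58.

57/58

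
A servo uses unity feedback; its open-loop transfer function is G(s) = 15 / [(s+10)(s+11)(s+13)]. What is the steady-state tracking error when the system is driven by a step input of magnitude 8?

The open loop has no poles at the origin → type 0 system.
K_p = lim_{s→0} G(s) = 15 / (10·11·13) = 3/286.
e_ss = 8/(1 + K_p) = 8/(289/286) = 2288/289.

2288/289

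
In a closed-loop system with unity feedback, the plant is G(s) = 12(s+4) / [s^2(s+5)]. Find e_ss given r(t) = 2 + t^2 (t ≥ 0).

Two free integrators in G(s): this is a type 2 system. Treating each term separately:
  • 2: tracked with zero error.
  • t^2: e_ss = 2/K_a with K_a=9.6 → 5/24.
Total e_ss = 5/24.

5/24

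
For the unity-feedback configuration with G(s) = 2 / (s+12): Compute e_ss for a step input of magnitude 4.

24/7

No free integrators in G(s): this is a type 0 system.
K_p = lim_{s→0} G(s) = 2 / (12) = 1/6.
e_ss = 4/(1 + K_p) = 4/(7/6) = 24/7.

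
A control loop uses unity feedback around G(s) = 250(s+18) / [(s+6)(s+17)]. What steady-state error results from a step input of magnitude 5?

85/767

The open loop has no poles at the origin → type 0 system.
K_p = lim_{s→0} G(s) = 250·18 / (6·17) = 750/17.
e_ss = 5/(1 + K_p) = 5/(767/17) = 85/767.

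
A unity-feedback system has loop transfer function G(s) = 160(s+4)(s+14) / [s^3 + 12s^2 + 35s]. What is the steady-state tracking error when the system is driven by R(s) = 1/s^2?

1/256

The denominator has no term below 35s — 1 pole at s=0, type 1.
K_v = lim_{s→0} s·G(s) = 160·4·14 / 35 = 256.
e_ss = 1/K_v = 1/256.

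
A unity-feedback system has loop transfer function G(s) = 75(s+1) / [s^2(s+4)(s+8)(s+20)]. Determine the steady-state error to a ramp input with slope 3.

System type = 2 (two poles at s=0).
A type-2 system has K_v = ∞, so it tracks a ramp input with zero steady-state error.

0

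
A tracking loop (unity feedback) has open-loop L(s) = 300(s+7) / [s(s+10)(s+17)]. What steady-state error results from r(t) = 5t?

One free integrator in L(s): this is a type 1 system.
K_v = lim_{s→0} s·L(s) = 300·7 / (10·17) = 210/17.
e_ss = 5/K_v = 5/(210/17) = 17/42.

17/42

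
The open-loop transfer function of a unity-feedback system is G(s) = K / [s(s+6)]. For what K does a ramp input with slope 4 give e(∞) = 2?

One free integrator in G(s): this is a type 1 system.
K_v = lim_{s→0} s·G(s) = K / (6) = (1/6)·K.
e_ss = 4/K_v = 2 ⇒ K_v = 2 ⇒ K = 2/(1/6) = 12.

12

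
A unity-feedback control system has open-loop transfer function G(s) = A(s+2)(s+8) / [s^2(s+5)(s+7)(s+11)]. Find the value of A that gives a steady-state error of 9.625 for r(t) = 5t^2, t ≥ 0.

Two free integrators in G(s): this is a type 2 system.
K_a = lim_{s→0} s^2·G(s) = A·2·8 / (5·7·11) = (16/385)·A.
e_ss = 10/K_a = 9.625 ⇒ K_a = 80/77 ⇒ A = (80/77)/(16/385) = 25.

25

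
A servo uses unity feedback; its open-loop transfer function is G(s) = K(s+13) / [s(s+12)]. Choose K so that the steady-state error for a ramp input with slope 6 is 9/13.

8

G(s) has one factor of s in the denominator, so the system is type 1.
K_v = lim_{s→0} s·G(s) = K·13 / (12) = (13/12)·K.
e_ss = 6/K_v = 9/13 ⇒ K_v = 26/3 ⇒ K = (26/3)/(13/12) = 8.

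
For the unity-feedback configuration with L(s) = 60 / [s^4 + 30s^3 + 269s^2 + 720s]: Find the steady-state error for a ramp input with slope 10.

120

Lowest-order denominator term is 720s, so the open loop has 1 pole at the origin → type 1 system.
K_v = lim_{s→0} s·L(s) = 60 / 720 = 1/12.
e_ss = 10/K_v = 10/(1/12) = 120.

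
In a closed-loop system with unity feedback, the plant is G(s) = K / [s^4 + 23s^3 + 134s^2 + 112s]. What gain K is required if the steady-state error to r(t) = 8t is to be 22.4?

40

Factoring s from the denominator leaves a polynomial with constant term 112, so the system is type 1.
K_v = lim_{s→0} s·G(s) = K / 112 = (1/112)·K.
e_ss = 8/K_v = 22.4 ⇒ K_v = 5/14 ⇒ K = (5/14)/(1/112) = 40.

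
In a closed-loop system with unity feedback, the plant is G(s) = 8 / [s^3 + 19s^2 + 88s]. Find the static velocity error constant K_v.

1/11

Factoring s from the denominator leaves a polynomial with constant term 88, so the system is type 1.
K_v = lim_{s→0} s·G(s) = 8 / 88 = 1/11.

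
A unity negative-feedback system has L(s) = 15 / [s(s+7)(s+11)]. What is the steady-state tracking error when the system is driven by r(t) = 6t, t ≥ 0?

One free integrator in L(s): this is a type 1 system.
K_v = lim_{s→0} s·L(s) = 15 / (7·11) = 15/77.
e_ss = 6/K_v = 6/(15/77) = 30.8.

30.8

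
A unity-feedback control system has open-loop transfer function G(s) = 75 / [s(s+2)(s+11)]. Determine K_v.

75/22

The open loop has one pole at the origin → type 1 system.
K_v = lim_{s→0} s·G(s) = 75 / (2·11) = 75/22.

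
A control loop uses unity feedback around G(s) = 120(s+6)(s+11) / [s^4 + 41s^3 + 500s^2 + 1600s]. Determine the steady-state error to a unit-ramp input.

The denominator has no term below 1600s — 1 pole at s=0, type 1.
K_v = lim_{s→0} s·G(s) = 120·6·11 / 1600 = 4.95.
e_ss = 1/K_v = 1/4.95 = 20/99.

20/99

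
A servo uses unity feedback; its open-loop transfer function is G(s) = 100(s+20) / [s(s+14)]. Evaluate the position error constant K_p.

K_p = lim_{s→0} G(s); with 1 pole at the origin the limit diverges, so K_p = ∞.

infinity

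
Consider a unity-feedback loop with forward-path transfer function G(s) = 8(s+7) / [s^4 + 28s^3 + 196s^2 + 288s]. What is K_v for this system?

Factoring s from the denominator leaves a polynomial with constant term 288, so the system is type 1.
K_v = lim_{s→0} s·G(s) = 8·7 / 288 = 7/36.

7/36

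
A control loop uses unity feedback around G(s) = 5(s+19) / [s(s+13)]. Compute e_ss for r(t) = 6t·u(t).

The open loop has one pole at the origin → type 1 system.
K_v = lim_{s→0} s·G(s) = 5·19 / (13) = 95/13.
e_ss = 6/K_v = 6/(95/13) = 78/95.

78/95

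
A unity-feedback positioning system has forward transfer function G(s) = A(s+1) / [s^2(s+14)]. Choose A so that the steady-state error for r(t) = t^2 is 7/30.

Two free integrators in G(s): this is a type 2 system.
K_a = lim_{s→0} s^2·G(s) = A·1 / (14) = (1/14)·A.
e_ss = 2/K_a = 7/30 ⇒ K_a = 60/7 ⇒ A = (60/7)/(1/14) = 120.

120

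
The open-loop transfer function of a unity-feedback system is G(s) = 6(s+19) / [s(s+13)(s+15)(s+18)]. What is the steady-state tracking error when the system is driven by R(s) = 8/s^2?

4680/19

G(s) has one factor of s in the denominator, so the system is type 1.
K_v = lim_{s→0} s·G(s) = 6·19 / (13·15·18) = 19/585.
e_ss = 8/K_v = 8/(19/585) = 4680/19.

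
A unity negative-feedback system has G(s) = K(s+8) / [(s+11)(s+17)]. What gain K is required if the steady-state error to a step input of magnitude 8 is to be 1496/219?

The open loop has no poles at the origin → type 0 system.
K_p = lim_{s→0} G(s) = K·8 / (11·17) = (8/187)·K.
e_ss = 8/(1 + K_p) = 1496/219 ⇒ 1 + (8/187)·K = 219/187 ⇒ K = 4.

4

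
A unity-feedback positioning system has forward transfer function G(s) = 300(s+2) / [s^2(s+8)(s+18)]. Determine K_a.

G(s) has two factors of s in the denominator, so the system is type 2.
K_a = lim_{s→0} s^2·G(s) = 300·2 / (8·18) = 25/6.

25/6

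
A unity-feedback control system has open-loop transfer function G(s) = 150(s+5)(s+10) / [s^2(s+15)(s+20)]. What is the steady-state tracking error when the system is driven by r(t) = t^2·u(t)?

0.08

G(s) has two factors of s in the denominator, so the system is type 2.
K_a = lim_{s→0} s^2·G(s) = 150·5·10 / (15·20) = 25.
r(t) = t^2 gives R(s) = 2/s^3.
e_ss = 2/K_a = 2/25 = 0.08.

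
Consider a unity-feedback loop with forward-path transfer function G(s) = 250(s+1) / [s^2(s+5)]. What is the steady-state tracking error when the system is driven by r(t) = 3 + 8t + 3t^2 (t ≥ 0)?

0.12

System type = 2 (two poles at s=0). Taking each input component in turn:
  • 3: tracked with zero error.
  • 8t: tracked with zero error.
  • 3t^2: e_ss = 6/K_a with K_a=50 → 0.12.
Total e_ss = 0.12.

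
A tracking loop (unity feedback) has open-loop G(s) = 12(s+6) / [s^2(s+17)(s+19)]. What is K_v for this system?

infinity

K_v = lim_{s→0} s·G(s); with 2 poles at the origin the limit diverges, so K_v = ∞.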